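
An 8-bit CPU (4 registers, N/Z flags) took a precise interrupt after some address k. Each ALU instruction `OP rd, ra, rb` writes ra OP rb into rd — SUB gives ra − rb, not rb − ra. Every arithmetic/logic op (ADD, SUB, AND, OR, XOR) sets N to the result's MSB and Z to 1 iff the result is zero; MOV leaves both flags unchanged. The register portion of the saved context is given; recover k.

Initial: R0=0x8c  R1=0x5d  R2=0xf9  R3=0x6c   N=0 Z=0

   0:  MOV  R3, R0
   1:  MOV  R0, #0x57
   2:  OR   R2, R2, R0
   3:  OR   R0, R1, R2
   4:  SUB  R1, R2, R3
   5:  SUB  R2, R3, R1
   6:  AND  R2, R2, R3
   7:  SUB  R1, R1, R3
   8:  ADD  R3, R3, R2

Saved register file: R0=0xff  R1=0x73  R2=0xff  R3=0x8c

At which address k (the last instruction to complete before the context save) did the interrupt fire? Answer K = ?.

after  0: R0=0x8c R1=0x5d R2=0xf9 R3=0x8c  N=0 Z=0
after  1: R0=0x57 R1=0x5d R2=0xf9 R3=0x8c  N=0 Z=0
after  2: R0=0x57 R1=0x5d R2=0xff R3=0x8c  N=1 Z=0
after  3: R0=0xff R1=0x5d R2=0xff R3=0x8c  N=1 Z=0
after  4: R0=0xff R1=0x73 R2=0xff R3=0x8c  N=0 Z=0
-- IRQ taken; context saved, return-PC = 5 --

K = 4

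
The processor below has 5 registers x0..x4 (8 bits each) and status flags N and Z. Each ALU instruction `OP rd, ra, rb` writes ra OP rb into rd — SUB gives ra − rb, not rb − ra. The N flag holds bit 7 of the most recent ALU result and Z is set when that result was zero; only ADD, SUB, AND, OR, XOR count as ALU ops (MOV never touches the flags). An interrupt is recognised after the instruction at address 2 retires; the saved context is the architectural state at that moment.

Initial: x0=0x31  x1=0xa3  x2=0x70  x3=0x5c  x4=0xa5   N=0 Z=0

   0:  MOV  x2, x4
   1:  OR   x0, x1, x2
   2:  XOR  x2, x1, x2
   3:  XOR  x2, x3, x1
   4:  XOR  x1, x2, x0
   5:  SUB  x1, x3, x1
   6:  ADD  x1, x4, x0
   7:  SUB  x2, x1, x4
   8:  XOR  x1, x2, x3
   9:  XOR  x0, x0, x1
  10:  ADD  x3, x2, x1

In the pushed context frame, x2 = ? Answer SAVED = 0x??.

SAVED = 0x06

after  0: x0=0x31 x1=0xa3 x2=0xa5 x3=0x5c x4=0xa5  N=0 Z=0
after  1: x0=0xa7 x1=0xa3 x2=0xa5 x3=0x5c x4=0xa5  N=1 Z=0
after  2: x0=0xa7 x1=0xa3 x2=0x06 x3=0x5c x4=0xa5  N=0 Z=0
-- IRQ taken; context saved, return-PC = 3 --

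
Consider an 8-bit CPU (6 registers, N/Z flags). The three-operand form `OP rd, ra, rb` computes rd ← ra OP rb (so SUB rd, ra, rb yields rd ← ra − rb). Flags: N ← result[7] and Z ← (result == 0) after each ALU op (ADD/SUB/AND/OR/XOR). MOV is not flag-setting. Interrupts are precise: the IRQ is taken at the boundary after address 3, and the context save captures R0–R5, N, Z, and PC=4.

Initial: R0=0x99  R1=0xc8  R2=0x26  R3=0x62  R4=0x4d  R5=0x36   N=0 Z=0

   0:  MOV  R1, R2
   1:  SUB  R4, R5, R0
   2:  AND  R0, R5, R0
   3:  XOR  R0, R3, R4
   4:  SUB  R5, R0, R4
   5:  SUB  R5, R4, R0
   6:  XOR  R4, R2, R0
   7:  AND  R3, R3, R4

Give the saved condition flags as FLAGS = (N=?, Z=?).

FLAGS = (N=1, Z=0)

after  0: R0=0x99 R1=0x26 R2=0x26 R3=0x62 R4=0x4d R5=0x36  N=0 Z=0
after  1: R0=0x99 R1=0x26 R2=0x26 R3=0x62 R4=0x9d R5=0x36  N=1 Z=0
after  2: R0=0x10 R1=0x26 R2=0x26 R3=0x62 R4=0x9d R5=0x36  N=0 Z=0
after  3: R0=0xff R1=0x26 R2=0x26 R3=0x62 R4=0x9d R5=0x36  N=1 Z=0
-- IRQ taken; context saved, return-PC = 4 --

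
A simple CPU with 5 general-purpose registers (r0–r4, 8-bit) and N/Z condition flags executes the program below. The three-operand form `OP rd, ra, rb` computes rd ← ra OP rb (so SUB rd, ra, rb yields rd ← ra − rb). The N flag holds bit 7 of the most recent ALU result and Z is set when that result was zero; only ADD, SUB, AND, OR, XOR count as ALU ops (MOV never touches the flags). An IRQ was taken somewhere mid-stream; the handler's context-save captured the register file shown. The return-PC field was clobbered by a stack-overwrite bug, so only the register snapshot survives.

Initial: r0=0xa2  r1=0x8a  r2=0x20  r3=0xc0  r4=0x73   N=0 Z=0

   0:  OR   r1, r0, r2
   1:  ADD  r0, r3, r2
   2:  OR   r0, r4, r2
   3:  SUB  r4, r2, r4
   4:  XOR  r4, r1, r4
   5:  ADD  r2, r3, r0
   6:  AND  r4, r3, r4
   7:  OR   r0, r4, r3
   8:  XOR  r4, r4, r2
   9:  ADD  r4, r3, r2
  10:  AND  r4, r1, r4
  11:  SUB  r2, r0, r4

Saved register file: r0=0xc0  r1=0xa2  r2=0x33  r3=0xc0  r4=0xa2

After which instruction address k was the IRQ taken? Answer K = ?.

K = 10

after  0: r0=0xa2 r1=0xa2 r2=0x20 r3=0xc0 r4=0x73  N=1 Z=0
after  1: r0=0xe0 r1=0xa2 r2=0x20 r3=0xc0 r4=0x73  N=1 Z=0
after  2: r0=0x73 r1=0xa2 r2=0x20 r3=0xc0 r4=0x73  N=0 Z=0
after  3: r0=0x73 r1=0xa2 r2=0x20 r3=0xc0 r4=0xad  N=1 Z=0
after  4: r0=0x73 r1=0xa2 r2=0x20 r3=0xc0 r4=0x0f  N=0 Z=0
after  5: r0=0x73 r1=0xa2 r2=0x33 r3=0xc0 r4=0x0f  N=0 Z=0
after  6: r0=0x73 r1=0xa2 r2=0x33 r3=0xc0 r4=0x00  N=0 Z=1
after  7: r0=0xc0 r1=0xa2 r2=0x33 r3=0xc0 r4=0x00  N=1 Z=0
after  8: r0=0xc0 r1=0xa2 r2=0x33 r3=0xc0 r4=0x33  N=0 Z=0
after  9: r0=0xc0 r1=0xa2 r2=0x33 r3=0xc0 r4=0xf3  N=1 Z=0
after 10: r0=0xc0 r1=0xa2 r2=0x33 r3=0xc0 r4=0xa2  N=1 Z=0
-- IRQ taken; context saved, return-PC = 11 --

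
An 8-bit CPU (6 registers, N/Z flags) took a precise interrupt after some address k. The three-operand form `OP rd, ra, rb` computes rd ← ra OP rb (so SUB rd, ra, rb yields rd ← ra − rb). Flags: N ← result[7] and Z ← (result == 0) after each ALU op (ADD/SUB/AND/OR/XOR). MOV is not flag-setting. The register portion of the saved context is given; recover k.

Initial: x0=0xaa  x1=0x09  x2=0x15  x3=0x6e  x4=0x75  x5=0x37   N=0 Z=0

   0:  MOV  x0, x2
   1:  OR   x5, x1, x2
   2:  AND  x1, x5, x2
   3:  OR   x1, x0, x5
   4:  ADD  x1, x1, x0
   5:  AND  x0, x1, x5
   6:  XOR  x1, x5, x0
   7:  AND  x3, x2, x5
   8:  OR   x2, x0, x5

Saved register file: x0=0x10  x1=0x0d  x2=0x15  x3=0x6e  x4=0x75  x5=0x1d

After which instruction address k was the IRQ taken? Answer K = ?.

K = 6

after  0: x0=0x15 x1=0x09 x2=0x15 x3=0x6e x4=0x75 x5=0x37  N=0 Z=0
after  1: x0=0x15 x1=0x09 x2=0x15 x3=0x6e x4=0x75 x5=0x1d  N=0 Z=0
after  2: x0=0x15 x1=0x15 x2=0x15 x3=0x6e x4=0x75 x5=0x1d  N=0 Z=0
after  3: x0=0x15 x1=0x1d x2=0x15 x3=0x6e x4=0x75 x5=0x1d  N=0 Z=0
after  4: x0=0x15 x1=0x32 x2=0x15 x3=0x6e x4=0x75 x5=0x1d  N=0 Z=0
after  5: x0=0x10 x1=0x32 x2=0x15 x3=0x6e x4=0x75 x5=0x1d  N=0 Z=0
after  6: x0=0x10 x1=0x0d x2=0x15 x3=0x6e x4=0x75 x5=0x1d  N=0 Z=0
-- IRQ taken; context saved, return-PC = 7 --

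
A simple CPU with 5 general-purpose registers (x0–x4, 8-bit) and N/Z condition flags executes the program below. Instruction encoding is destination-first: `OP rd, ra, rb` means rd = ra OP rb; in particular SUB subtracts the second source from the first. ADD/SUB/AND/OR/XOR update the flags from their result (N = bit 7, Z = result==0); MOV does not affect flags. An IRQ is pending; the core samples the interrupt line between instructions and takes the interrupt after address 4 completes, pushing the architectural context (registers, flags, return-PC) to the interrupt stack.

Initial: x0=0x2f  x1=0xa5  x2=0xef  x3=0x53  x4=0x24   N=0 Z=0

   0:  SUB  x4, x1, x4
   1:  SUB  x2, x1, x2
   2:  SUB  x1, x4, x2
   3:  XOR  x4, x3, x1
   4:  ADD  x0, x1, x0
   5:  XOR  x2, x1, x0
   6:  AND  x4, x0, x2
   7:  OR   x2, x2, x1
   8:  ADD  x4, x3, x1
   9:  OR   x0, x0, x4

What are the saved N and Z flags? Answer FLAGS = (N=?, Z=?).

FLAGS = (N=1, Z=0)

after  0: x0=0x2f x1=0xa5 x2=0xef x3=0x53 x4=0x81  N=1 Z=0
after  1: x0=0x2f x1=0xa5 x2=0xb6 x3=0x53 x4=0x81  N=1 Z=0
after  2: x0=0x2f x1=0xcb x2=0xb6 x3=0x53 x4=0x81  N=1 Z=0
after  3: x0=0x2f x1=0xcb x2=0xb6 x3=0x53 x4=0x98  N=1 Z=0
after  4: x0=0xfa x1=0xcb x2=0xb6 x3=0x53 x4=0x98  N=1 Z=0
-- IRQ taken; context saved, return-PC = 5 --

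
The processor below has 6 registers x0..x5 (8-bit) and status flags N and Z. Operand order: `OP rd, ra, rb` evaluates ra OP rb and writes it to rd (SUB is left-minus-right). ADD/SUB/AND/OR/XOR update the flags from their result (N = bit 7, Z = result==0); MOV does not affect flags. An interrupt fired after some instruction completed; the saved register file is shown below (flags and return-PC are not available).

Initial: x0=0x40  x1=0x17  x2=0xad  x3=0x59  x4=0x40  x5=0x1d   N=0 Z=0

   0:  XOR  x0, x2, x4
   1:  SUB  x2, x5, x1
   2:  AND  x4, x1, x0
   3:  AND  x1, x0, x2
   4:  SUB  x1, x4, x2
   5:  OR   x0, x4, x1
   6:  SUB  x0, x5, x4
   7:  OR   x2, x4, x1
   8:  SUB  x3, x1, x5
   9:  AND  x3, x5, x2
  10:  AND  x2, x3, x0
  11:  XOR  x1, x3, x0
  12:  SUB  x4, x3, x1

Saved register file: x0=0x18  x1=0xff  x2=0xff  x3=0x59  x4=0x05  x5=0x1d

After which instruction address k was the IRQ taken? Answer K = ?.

after  0: x0=0xed x1=0x17 x2=0xad x3=0x59 x4=0x40 x5=0x1d  N=1 Z=0
after  1: x0=0xed x1=0x17 x2=0x06 x3=0x59 x4=0x40 x5=0x1d  N=0 Z=0
after  2: x0=0xed x1=0x17 x2=0x06 x3=0x59 x4=0x05 x5=0x1d  N=0 Z=0
after  3: x0=0xed x1=0x04 x2=0x06 x3=0x59 x4=0x05 x5=0x1d  N=0 Z=0
after  4: x0=0xed x1=0xff x2=0x06 x3=0x59 x4=0x05 x5=0x1d  N=1 Z=0
after  5: x0=0xff x1=0xff x2=0x06 x3=0x59 x4=0x05 x5=0x1d  N=1 Z=0
after  6: x0=0x18 x1=0xff x2=0x06 x3=0x59 x4=0x05 x5=0x1d  N=0 Z=0
after  7: x0=0x18 x1=0xff x2=0xff x3=0x59 x4=0x05 x5=0x1d  N=1 Z=0
-- IRQ taken; context saved, return-PC = 8 --

K = 7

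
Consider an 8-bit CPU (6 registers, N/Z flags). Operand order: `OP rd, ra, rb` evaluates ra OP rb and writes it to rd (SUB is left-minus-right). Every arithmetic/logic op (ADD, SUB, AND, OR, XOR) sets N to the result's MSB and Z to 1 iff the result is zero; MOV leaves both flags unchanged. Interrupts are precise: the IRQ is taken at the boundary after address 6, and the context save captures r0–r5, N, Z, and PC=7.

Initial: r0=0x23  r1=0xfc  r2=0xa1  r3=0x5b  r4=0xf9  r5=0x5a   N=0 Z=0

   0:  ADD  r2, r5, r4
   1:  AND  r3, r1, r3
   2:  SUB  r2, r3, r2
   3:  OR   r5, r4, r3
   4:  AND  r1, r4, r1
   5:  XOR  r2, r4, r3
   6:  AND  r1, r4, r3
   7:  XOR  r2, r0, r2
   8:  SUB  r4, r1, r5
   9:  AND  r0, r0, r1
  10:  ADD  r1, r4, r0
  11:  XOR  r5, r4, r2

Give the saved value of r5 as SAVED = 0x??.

after  0: r0=0x23 r1=0xfc r2=0x53 r3=0x5b r4=0xf9 r5=0x5a  N=0 Z=0
after  1: r0=0x23 r1=0xfc r2=0x53 r3=0x58 r4=0xf9 r5=0x5a  N=0 Z=0
after  2: r0=0x23 r1=0xfc r2=0x05 r3=0x58 r4=0xf9 r5=0x5a  N=0 Z=0
after  3: r0=0x23 r1=0xfc r2=0x05 r3=0x58 r4=0xf9 r5=0xf9  N=1 Z=0
after  4: r0=0x23 r1=0xf8 r2=0x05 r3=0x58 r4=0xf9 r5=0xf9  N=1 Z=0
after  5: r0=0x23 r1=0xf8 r2=0xa1 r3=0x58 r4=0xf9 r5=0xf9  N=1 Z=0
after  6: r0=0x23 r1=0x58 r2=0xa1 r3=0x58 r4=0xf9 r5=0xf9  N=0 Z=0
-- IRQ taken; context saved, return-PC = 7 --

SAVED = 0xf9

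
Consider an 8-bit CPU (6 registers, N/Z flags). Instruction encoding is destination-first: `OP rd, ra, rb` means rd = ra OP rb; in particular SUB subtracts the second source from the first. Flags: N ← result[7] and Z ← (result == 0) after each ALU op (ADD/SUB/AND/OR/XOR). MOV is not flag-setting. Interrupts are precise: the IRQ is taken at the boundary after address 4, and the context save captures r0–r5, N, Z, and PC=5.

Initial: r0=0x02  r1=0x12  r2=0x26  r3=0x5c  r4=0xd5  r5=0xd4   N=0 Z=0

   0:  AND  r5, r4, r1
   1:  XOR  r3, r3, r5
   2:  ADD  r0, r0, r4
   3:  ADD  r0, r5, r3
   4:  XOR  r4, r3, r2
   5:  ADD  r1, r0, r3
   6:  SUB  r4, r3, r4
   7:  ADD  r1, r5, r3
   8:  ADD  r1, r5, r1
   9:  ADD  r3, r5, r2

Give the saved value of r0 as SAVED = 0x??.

SAVED = 0x5c

after  0: r0=0x02 r1=0x12 r2=0x26 r3=0x5c r4=0xd5 r5=0x10  N=0 Z=0
after  1: r0=0x02 r1=0x12 r2=0x26 r3=0x4c r4=0xd5 r5=0x10  N=0 Z=0
after  2: r0=0xd7 r1=0x12 r2=0x26 r3=0x4c r4=0xd5 r5=0x10  N=1 Z=0
after  3: r0=0x5c r1=0x12 r2=0x26 r3=0x4c r4=0xd5 r5=0x10  N=0 Z=0
after  4: r0=0x5c r1=0x12 r2=0x26 r3=0x4c r4=0x6a r5=0x10  N=0 Z=0
-- IRQ taken; context saved, return-PC = 5 --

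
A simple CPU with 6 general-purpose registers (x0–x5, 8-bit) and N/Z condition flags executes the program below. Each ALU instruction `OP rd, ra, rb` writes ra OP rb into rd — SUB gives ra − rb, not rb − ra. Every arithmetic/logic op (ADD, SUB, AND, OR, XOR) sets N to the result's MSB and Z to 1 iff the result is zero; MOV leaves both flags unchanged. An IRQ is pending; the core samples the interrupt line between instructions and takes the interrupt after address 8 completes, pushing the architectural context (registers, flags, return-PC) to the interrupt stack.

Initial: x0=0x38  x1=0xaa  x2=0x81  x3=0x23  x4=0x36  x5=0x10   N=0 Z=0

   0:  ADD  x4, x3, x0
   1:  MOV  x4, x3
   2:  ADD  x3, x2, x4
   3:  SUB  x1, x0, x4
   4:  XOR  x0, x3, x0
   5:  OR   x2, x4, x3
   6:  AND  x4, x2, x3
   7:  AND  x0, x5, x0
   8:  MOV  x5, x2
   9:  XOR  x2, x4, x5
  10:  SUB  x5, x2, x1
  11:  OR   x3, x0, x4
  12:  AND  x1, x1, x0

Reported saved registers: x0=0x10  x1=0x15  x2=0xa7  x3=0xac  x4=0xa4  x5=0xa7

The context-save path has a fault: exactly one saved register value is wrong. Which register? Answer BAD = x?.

after  0: x0=0x38 x1=0xaa x2=0x81 x3=0x23 x4=0x5b x5=0x10  N=0 Z=0
after  1: x0=0x38 x1=0xaa x2=0x81 x3=0x23 x4=0x23 x5=0x10  N=0 Z=0
after  2: x0=0x38 x1=0xaa x2=0x81 x3=0xa4 x4=0x23 x5=0x10  N=1 Z=0
after  3: x0=0x38 x1=0x15 x2=0x81 x3=0xa4 x4=0x23 x5=0x10  N=0 Z=0
after  4: x0=0x9c x1=0x15 x2=0x81 x3=0xa4 x4=0x23 x5=0x10  N=1 Z=0
after  5: x0=0x9c x1=0x15 x2=0xa7 x3=0xa4 x4=0x23 x5=0x10  N=1 Z=0
after  6: x0=0x9c x1=0x15 x2=0xa7 x3=0xa4 x4=0xa4 x5=0x10  N=1 Z=0
after  7: x0=0x10 x1=0x15 x2=0xa7 x3=0xa4 x4=0xa4 x5=0x10  N=0 Z=0
after  8: x0=0x10 x1=0x15 x2=0xa7 x3=0xa4 x4=0xa4 x5=0xa7  N=0 Z=0
-- IRQ taken; context saved, return-PC = 9 --
mismatch: x3: reported 0xac vs actual 0xa4

BAD = x3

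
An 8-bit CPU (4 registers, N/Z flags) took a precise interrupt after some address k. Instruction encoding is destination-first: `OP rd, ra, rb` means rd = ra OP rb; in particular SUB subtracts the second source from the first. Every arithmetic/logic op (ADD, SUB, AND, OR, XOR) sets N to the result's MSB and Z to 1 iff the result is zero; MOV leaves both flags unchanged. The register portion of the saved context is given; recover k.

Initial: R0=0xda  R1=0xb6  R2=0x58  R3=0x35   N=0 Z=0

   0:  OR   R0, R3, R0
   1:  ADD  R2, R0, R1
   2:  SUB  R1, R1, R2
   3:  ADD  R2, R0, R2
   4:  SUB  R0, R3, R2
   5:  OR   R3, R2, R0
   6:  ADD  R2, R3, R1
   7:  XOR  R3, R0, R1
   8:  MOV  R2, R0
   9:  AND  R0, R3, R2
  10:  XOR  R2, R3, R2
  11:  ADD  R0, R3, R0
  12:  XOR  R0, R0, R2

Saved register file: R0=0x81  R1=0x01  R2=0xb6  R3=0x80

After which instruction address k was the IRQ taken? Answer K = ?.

K = 7

after  0: R0=0xff R1=0xb6 R2=0x58 R3=0x35  N=1 Z=0
after  1: R0=0xff R1=0xb6 R2=0xb5 R3=0x35  N=1 Z=0
after  2: R0=0xff R1=0x01 R2=0xb5 R3=0x35  N=0 Z=0
after  3: R0=0xff R1=0x01 R2=0xb4 R3=0x35  N=1 Z=0
after  4: R0=0x81 R1=0x01 R2=0xb4 R3=0x35  N=1 Z=0
after  5: R0=0x81 R1=0x01 R2=0xb4 R3=0xb5  N=1 Z=0
after  6: R0=0x81 R1=0x01 R2=0xb6 R3=0xb5  N=1 Z=0
after  7: R0=0x81 R1=0x01 R2=0xb6 R3=0x80  N=1 Z=0
-- IRQ taken; context saved, return-PC = 8 --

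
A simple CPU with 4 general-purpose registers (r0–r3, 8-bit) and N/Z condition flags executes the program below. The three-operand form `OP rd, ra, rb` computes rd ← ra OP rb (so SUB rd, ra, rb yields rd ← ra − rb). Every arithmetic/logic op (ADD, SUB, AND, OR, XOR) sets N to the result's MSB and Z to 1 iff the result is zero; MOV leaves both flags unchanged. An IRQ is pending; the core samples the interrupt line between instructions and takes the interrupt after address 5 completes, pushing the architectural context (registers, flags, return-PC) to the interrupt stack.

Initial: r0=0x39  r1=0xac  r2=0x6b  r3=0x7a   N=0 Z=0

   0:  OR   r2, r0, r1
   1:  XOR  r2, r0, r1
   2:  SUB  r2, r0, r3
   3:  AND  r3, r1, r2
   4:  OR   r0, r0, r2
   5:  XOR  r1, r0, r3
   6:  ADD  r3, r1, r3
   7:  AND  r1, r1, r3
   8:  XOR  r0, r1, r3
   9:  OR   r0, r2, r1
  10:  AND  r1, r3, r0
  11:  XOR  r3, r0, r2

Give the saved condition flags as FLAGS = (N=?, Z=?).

after  0: r0=0x39 r1=0xac r2=0xbd r3=0x7a  N=1 Z=0
after  1: r0=0x39 r1=0xac r2=0x95 r3=0x7a  N=1 Z=0
after  2: r0=0x39 r1=0xac r2=0xbf r3=0x7a  N=1 Z=0
after  3: r0=0x39 r1=0xac r2=0xbf r3=0xac  N=1 Z=0
after  4: r0=0xbf r1=0xac r2=0xbf r3=0xac  N=1 Z=0
after  5: r0=0xbf r1=0x13 r2=0xbf r3=0xac  N=0 Z=0
-- IRQ taken; context saved, return-PC = 6 --

FLAGS = (N=0, Z=0)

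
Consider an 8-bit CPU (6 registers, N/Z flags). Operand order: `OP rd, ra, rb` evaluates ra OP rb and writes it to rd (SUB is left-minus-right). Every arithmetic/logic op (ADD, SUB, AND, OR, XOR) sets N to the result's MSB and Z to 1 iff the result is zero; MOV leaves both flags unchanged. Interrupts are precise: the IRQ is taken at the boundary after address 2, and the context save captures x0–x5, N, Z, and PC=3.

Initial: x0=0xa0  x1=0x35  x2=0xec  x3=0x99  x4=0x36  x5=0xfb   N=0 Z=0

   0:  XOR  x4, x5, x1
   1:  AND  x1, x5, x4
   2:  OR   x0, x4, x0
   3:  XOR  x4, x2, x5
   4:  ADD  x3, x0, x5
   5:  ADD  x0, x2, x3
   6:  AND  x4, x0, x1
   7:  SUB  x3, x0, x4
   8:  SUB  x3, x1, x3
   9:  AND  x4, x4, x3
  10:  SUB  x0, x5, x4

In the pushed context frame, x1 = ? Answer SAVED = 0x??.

after  0: x0=0xa0 x1=0x35 x2=0xec x3=0x99 x4=0xce x5=0xfb  N=1 Z=0
after  1: x0=0xa0 x1=0xca x2=0xec x3=0x99 x4=0xce x5=0xfb  N=1 Z=0
after  2: x0=0xee x1=0xca x2=0xec x3=0x99 x4=0xce x5=0xfb  N=1 Z=0
-- IRQ taken; context saved, return-PC = 3 --

SAVED = 0xca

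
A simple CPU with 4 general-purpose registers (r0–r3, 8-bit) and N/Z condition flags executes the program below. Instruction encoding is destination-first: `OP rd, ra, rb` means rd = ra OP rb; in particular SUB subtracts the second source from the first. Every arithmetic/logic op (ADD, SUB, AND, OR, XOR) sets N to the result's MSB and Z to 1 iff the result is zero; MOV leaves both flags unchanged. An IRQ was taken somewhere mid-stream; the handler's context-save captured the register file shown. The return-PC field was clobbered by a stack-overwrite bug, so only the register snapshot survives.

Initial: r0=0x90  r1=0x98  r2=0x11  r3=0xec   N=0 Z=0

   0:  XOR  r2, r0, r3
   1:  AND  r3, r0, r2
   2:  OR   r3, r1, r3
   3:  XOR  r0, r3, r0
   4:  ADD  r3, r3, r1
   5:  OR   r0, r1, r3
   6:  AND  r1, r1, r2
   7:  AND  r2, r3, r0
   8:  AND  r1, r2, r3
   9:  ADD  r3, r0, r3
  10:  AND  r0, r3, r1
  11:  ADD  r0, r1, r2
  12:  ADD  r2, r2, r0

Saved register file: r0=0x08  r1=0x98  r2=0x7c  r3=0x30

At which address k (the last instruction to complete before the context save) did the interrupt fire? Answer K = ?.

after  0: r0=0x90 r1=0x98 r2=0x7c r3=0xec  N=0 Z=0
after  1: r0=0x90 r1=0x98 r2=0x7c r3=0x10  N=0 Z=0
after  2: r0=0x90 r1=0x98 r2=0x7c r3=0x98  N=1 Z=0
after  3: r0=0x08 r1=0x98 r2=0x7c r3=0x98  N=0 Z=0
after  4: r0=0x08 r1=0x98 r2=0x7c r3=0x30  N=0 Z=0
-- IRQ taken; context saved, return-PC = 5 --

K = 4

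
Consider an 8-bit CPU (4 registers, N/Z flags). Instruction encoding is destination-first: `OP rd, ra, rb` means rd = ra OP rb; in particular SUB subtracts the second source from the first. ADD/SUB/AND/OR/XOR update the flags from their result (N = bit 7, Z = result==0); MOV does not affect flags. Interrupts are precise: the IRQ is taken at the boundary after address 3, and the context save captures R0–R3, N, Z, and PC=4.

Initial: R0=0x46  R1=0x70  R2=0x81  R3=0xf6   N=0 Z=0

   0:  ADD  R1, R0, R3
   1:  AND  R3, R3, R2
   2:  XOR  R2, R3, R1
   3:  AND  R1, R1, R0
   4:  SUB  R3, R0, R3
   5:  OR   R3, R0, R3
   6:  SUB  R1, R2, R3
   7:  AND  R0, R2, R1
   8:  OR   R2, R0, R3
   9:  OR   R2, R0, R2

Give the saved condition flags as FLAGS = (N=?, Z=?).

FLAGS = (N=0, Z=0)

after  0: R0=0x46 R1=0x3c R2=0x81 R3=0xf6  N=0 Z=0
after  1: R0=0x46 R1=0x3c R2=0x81 R3=0x80  N=1 Z=0
after  2: R0=0x46 R1=0x3c R2=0xbc R3=0x80  N=1 Z=0
after  3: R0=0x46 R1=0x04 R2=0xbc R3=0x80  N=0 Z=0
-- IRQ taken; context saved, return-PC = 4 --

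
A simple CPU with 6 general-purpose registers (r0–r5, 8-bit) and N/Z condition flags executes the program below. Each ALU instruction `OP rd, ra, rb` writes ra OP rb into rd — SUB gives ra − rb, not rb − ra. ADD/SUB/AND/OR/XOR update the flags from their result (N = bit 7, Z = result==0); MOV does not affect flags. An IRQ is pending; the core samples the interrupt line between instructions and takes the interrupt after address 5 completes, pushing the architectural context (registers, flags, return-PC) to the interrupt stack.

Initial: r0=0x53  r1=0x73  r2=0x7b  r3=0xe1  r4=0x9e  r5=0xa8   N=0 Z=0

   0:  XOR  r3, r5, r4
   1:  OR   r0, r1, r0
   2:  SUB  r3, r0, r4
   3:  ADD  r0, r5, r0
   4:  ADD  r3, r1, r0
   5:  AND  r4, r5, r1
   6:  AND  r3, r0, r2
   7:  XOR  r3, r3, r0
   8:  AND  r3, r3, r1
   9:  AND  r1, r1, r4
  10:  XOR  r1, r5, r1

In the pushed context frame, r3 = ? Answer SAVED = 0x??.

SAVED = 0x8e

after  0: r0=0x53 r1=0x73 r2=0x7b r3=0x36 r4=0x9e r5=0xa8  N=0 Z=0
after  1: r0=0x73 r1=0x73 r2=0x7b r3=0x36 r4=0x9e r5=0xa8  N=0 Z=0
after  2: r0=0x73 r1=0x73 r2=0x7b r3=0xd5 r4=0x9e r5=0xa8  N=1 Z=0
after  3: r0=0x1b r1=0x73 r2=0x7b r3=0xd5 r4=0x9e r5=0xa8  N=0 Z=0
after  4: r0=0x1b r1=0x73 r2=0x7b r3=0x8e r4=0x9e r5=0xa8  N=1 Z=0
after  5: r0=0x1b r1=0x73 r2=0x7b r3=0x8e r4=0x20 r5=0xa8  N=0 Z=0
-- IRQ taken; context saved, return-PC = 6 --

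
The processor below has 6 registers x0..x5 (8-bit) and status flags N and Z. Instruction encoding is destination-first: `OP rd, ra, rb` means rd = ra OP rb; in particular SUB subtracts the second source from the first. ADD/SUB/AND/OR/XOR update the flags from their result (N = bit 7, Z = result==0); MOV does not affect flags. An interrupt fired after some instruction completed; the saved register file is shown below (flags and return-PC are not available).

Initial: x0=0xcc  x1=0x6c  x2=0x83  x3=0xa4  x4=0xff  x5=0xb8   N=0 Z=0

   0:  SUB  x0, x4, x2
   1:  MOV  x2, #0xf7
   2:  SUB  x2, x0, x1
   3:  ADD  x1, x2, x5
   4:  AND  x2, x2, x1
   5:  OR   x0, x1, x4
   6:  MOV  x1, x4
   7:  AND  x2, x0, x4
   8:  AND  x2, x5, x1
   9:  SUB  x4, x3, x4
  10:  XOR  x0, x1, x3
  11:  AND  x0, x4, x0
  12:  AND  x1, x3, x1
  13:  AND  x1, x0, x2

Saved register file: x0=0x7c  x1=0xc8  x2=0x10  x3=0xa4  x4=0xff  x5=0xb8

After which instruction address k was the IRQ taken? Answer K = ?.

K = 3

after  0: x0=0x7c x1=0x6c x2=0x83 x3=0xa4 x4=0xff x5=0xb8  N=0 Z=0
after  1: x0=0x7c x1=0x6c x2=0xf7 x3=0xa4 x4=0xff x5=0xb8  N=0 Z=0
after  2: x0=0x7c x1=0x6c x2=0x10 x3=0xa4 x4=0xff x5=0xb8  N=0 Z=0
after  3: x0=0x7c x1=0xc8 x2=0x10 x3=0xa4 x4=0xff x5=0xb8  N=1 Z=0
-- IRQ taken; context saved, return-PC = 4 --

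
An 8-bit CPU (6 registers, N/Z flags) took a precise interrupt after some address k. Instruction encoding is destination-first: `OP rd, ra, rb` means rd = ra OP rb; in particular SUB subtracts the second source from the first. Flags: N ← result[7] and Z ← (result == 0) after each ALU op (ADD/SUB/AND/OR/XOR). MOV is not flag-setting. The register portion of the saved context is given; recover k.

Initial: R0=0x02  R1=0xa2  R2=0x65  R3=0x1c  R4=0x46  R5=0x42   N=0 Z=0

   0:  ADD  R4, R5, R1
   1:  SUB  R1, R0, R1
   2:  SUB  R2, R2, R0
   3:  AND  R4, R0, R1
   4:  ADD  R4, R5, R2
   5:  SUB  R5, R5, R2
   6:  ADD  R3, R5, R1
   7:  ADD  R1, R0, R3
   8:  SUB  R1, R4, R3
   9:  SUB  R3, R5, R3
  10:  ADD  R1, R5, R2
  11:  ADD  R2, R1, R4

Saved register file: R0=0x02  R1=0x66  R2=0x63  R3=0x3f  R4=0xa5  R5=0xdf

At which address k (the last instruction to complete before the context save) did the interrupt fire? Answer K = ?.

after  0: R0=0x02 R1=0xa2 R2=0x65 R3=0x1c R4=0xe4 R5=0x42  N=1 Z=0
after  1: R0=0x02 R1=0x60 R2=0x65 R3=0x1c R4=0xe4 R5=0x42  N=0 Z=0
after  2: R0=0x02 R1=0x60 R2=0x63 R3=0x1c R4=0xe4 R5=0x42  N=0 Z=0
after  3: R0=0x02 R1=0x60 R2=0x63 R3=0x1c R4=0x00 R5=0x42  N=0 Z=1
after  4: R0=0x02 R1=0x60 R2=0x63 R3=0x1c R4=0xa5 R5=0x42  N=1 Z=0
after  5: R0=0x02 R1=0x60 R2=0x63 R3=0x1c R4=0xa5 R5=0xdf  N=1 Z=0
after  6: R0=0x02 R1=0x60 R2=0x63 R3=0x3f R4=0xa5 R5=0xdf  N=0 Z=0
after  7: R0=0x02 R1=0x41 R2=0x63 R3=0x3f R4=0xa5 R5=0xdf  N=0 Z=0
after  8: R0=0x02 R1=0x66 R2=0x63 R3=0x3f R4=0xa5 R5=0xdf  N=0 Z=0
-- IRQ taken; context saved, return-PC = 9 --

K = 8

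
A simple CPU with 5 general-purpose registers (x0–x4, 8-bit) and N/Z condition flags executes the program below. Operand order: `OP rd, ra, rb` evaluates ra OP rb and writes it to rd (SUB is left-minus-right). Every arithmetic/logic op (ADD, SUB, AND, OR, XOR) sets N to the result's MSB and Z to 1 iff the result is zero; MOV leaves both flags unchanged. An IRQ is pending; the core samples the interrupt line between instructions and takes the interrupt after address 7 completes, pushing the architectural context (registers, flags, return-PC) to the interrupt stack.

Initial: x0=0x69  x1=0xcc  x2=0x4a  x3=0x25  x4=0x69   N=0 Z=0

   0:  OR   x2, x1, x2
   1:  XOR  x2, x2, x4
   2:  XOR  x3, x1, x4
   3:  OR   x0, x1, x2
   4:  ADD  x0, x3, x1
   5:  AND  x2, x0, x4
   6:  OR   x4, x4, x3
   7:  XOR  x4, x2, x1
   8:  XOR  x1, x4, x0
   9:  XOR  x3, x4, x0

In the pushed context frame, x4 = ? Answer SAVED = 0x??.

after  0: x0=0x69 x1=0xcc x2=0xce x3=0x25 x4=0x69  N=1 Z=0
after  1: x0=0x69 x1=0xcc x2=0xa7 x3=0x25 x4=0x69  N=1 Z=0
after  2: x0=0x69 x1=0xcc x2=0xa7 x3=0xa5 x4=0x69  N=1 Z=0
after  3: x0=0xef x1=0xcc x2=0xa7 x3=0xa5 x4=0x69  N=1 Z=0
after  4: x0=0x71 x1=0xcc x2=0xa7 x3=0xa5 x4=0x69  N=0 Z=0
after  5: x0=0x71 x1=0xcc x2=0x61 x3=0xa5 x4=0x69  N=0 Z=0
after  6: x0=0x71 x1=0xcc x2=0x61 x3=0xa5 x4=0xed  N=1 Z=0
after  7: x0=0x71 x1=0xcc x2=0x61 x3=0xa5 x4=0xad  N=1 Z=0
-- IRQ taken; context saved, return-PC = 8 --

SAVED = 0xad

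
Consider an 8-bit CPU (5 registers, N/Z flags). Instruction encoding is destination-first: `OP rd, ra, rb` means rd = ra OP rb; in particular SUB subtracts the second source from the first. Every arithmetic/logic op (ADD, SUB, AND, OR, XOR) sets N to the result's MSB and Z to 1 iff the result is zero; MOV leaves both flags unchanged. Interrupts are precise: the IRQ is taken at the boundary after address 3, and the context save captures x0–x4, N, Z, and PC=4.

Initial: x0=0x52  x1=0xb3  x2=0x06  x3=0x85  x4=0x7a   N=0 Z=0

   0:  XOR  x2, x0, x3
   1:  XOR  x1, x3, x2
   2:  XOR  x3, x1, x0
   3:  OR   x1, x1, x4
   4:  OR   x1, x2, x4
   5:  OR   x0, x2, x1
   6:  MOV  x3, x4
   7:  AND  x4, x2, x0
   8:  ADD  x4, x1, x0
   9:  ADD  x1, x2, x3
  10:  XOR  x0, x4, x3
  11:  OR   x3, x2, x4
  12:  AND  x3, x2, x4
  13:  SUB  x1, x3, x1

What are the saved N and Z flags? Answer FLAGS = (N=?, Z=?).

FLAGS = (N=0, Z=0)

after  0: x0=0x52 x1=0xb3 x2=0xd7 x3=0x85 x4=0x7a  N=1 Z=0
after  1: x0=0x52 x1=0x52 x2=0xd7 x3=0x85 x4=0x7a  N=0 Z=0
after  2: x0=0x52 x1=0x52 x2=0xd7 x3=0x00 x4=0x7a  N=0 Z=1
after  3: x0=0x52 x1=0x7a x2=0xd7 x3=0x00 x4=0x7a  N=0 Z=0
-- IRQ taken; context saved, return-PC = 4 --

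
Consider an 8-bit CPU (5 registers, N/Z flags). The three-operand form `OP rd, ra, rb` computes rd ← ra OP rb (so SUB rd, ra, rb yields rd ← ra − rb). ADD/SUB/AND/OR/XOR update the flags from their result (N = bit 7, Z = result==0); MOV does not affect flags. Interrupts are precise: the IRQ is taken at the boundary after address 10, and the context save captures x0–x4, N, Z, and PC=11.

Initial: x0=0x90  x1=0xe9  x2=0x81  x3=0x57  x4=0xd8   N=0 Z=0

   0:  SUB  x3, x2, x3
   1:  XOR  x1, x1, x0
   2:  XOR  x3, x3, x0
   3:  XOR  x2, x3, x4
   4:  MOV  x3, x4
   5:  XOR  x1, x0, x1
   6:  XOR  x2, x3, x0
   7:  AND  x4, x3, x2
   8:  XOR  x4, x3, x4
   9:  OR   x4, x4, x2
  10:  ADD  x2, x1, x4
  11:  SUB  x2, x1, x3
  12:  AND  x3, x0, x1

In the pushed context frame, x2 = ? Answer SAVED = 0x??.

SAVED = 0xc1

after  0: x0=0x90 x1=0xe9 x2=0x81 x3=0x2a x4=0xd8  N=0 Z=0
after  1: x0=0x90 x1=0x79 x2=0x81 x3=0x2a x4=0xd8  N=0 Z=0
after  2: x0=0x90 x1=0x79 x2=0x81 x3=0xba x4=0xd8  N=1 Z=0
after  3: x0=0x90 x1=0x79 x2=0x62 x3=0xba x4=0xd8  N=0 Z=0
after  4: x0=0x90 x1=0x79 x2=0x62 x3=0xd8 x4=0xd8  N=0 Z=0
after  5: x0=0x90 x1=0xe9 x2=0x62 x3=0xd8 x4=0xd8  N=1 Z=0
after  6: x0=0x90 x1=0xe9 x2=0x48 x3=0xd8 x4=0xd8  N=0 Z=0
after  7: x0=0x90 x1=0xe9 x2=0x48 x3=0xd8 x4=0x48  N=0 Z=0
after  8: x0=0x90 x1=0xe9 x2=0x48 x3=0xd8 x4=0x90  N=1 Z=0
after  9: x0=0x90 x1=0xe9 x2=0x48 x3=0xd8 x4=0xd8  N=1 Z=0
after 10: x0=0x90 x1=0xe9 x2=0xc1 x3=0xd8 x4=0xd8  N=1 Z=0
-- IRQ taken; context saved, return-PC = 11 --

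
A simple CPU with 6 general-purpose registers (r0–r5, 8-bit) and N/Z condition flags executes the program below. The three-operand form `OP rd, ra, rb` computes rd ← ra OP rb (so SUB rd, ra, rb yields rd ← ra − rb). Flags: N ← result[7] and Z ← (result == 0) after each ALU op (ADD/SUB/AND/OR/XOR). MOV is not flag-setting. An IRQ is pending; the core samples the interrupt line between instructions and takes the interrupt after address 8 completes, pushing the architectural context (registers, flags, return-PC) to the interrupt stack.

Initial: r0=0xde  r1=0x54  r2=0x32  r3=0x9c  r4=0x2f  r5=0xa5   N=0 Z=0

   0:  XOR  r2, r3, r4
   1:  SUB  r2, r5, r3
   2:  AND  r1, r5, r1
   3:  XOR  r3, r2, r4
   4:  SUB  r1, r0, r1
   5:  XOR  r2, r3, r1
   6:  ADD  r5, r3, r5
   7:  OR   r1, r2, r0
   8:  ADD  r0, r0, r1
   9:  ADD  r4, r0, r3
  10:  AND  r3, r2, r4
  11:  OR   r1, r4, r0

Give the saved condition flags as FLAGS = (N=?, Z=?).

FLAGS = (N=1, Z=0)

after  0: r0=0xde r1=0x54 r2=0xb3 r3=0x9c r4=0x2f r5=0xa5  N=1 Z=0
after  1: r0=0xde r1=0x54 r2=0x09 r3=0x9c r4=0x2f r5=0xa5  N=0 Z=0
after  2: r0=0xde r1=0x04 r2=0x09 r3=0x9c r4=0x2f r5=0xa5  N=0 Z=0
after  3: r0=0xde r1=0x04 r2=0x09 r3=0x26 r4=0x2f r5=0xa5  N=0 Z=0
after  4: r0=0xde r1=0xda r2=0x09 r3=0x26 r4=0x2f r5=0xa5  N=1 Z=0
after  5: r0=0xde r1=0xda r2=0xfc r3=0x26 r4=0x2f r5=0xa5  N=1 Z=0
after  6: r0=0xde r1=0xda r2=0xfc r3=0x26 r4=0x2f r5=0xcb  N=1 Z=0
after  7: r0=0xde r1=0xfe r2=0xfc r3=0x26 r4=0x2f r5=0xcb  N=1 Z=0
after  8: r0=0xdc r1=0xfe r2=0xfc r3=0x26 r4=0x2f r5=0xcb  N=1 Z=0
-- IRQ taken; context saved, return-PC = 9 --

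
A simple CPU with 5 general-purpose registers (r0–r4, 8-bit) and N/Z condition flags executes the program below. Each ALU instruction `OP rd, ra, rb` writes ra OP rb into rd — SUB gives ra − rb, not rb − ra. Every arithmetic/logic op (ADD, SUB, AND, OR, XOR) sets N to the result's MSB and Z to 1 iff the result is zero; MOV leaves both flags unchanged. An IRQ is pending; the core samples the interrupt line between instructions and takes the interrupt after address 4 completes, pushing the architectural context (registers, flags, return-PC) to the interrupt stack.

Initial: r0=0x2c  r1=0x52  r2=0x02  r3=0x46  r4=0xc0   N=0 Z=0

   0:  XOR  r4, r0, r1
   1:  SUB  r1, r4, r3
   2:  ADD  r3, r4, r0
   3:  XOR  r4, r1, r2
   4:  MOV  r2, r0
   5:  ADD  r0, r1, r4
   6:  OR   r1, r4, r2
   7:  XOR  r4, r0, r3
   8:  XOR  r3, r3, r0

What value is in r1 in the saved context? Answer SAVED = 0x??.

after  0: r0=0x2c r1=0x52 r2=0x02 r3=0x46 r4=0x7e  N=0 Z=0
after  1: r0=0x2c r1=0x38 r2=0x02 r3=0x46 r4=0x7e  N=0 Z=0
after  2: r0=0x2c r1=0x38 r2=0x02 r3=0xaa r4=0x7e  N=1 Z=0
after  3: r0=0x2c r1=0x38 r2=0x02 r3=0xaa r4=0x3a  N=0 Z=0
after  4: r0=0x2c r1=0x38 r2=0x2c r3=0xaa r4=0x3a  N=0 Z=0
-- IRQ taken; context saved, return-PC = 5 --

SAVED = 0x38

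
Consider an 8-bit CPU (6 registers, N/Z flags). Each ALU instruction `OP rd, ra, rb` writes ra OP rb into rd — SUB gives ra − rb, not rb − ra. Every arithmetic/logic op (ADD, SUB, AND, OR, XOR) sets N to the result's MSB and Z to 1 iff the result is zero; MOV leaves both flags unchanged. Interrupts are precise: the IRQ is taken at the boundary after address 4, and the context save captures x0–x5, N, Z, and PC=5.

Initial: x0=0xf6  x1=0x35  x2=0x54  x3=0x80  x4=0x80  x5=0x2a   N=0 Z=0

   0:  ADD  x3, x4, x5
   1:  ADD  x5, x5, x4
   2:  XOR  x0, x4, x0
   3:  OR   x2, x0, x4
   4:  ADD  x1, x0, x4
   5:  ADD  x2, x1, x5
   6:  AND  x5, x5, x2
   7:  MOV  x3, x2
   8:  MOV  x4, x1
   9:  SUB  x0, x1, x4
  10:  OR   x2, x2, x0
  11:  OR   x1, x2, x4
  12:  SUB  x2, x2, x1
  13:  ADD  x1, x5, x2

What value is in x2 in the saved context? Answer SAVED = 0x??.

SAVED = 0xf6

after  0: x0=0xf6 x1=0x35 x2=0x54 x3=0xaa x4=0x80 x5=0x2a  N=1 Z=0
after  1: x0=0xf6 x1=0x35 x2=0x54 x3=0xaa x4=0x80 x5=0xaa  N=1 Z=0
after  2: x0=0x76 x1=0x35 x2=0x54 x3=0xaa x4=0x80 x5=0xaa  N=0 Z=0
after  3: x0=0x76 x1=0x35 x2=0xf6 x3=0xaa x4=0x80 x5=0xaa  N=1 Z=0
after  4: x0=0x76 x1=0xf6 x2=0xf6 x3=0xaa x4=0x80 x5=0xaa  N=1 Z=0
-- IRQ taken; context saved, return-PC = 5 --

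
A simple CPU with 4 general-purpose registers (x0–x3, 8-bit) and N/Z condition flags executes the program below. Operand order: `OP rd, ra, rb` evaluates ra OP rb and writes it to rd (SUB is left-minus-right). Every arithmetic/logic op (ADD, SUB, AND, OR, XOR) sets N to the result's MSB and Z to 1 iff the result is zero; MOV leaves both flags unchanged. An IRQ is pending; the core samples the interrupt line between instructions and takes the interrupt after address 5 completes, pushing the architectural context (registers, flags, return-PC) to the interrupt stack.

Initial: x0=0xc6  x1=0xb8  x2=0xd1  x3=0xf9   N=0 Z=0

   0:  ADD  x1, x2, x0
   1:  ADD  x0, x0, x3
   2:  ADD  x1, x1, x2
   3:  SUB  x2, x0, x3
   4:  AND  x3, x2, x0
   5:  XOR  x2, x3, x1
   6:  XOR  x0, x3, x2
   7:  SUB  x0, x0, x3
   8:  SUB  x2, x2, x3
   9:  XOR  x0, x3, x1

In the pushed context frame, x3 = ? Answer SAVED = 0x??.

SAVED = 0x86

after  0: x0=0xc6 x1=0x97 x2=0xd1 x3=0xf9  N=1 Z=0
after  1: x0=0xbf x1=0x97 x2=0xd1 x3=0xf9  N=1 Z=0
after  2: x0=0xbf x1=0x68 x2=0xd1 x3=0xf9  N=0 Z=0
after  3: x0=0xbf x1=0x68 x2=0xc6 x3=0xf9  N=1 Z=0
after  4: x0=0xbf x1=0x68 x2=0xc6 x3=0x86  N=1 Z=0
after  5: x0=0xbf x1=0x68 x2=0xee x3=0x86  N=1 Z=0
-- IRQ taken; context saved, return-PC = 6 --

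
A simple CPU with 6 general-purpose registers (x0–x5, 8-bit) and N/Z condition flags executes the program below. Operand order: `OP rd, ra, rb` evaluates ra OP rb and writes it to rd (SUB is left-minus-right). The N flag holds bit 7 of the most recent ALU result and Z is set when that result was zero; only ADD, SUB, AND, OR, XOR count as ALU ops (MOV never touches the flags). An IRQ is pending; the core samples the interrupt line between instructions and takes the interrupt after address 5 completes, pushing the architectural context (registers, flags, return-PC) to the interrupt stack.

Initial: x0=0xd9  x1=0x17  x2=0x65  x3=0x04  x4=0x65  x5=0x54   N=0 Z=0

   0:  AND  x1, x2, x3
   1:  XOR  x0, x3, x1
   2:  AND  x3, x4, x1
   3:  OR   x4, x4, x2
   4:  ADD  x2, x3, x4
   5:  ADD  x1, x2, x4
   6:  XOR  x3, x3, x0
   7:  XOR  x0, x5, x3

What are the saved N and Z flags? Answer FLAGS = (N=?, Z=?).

after  0: x0=0xd9 x1=0x04 x2=0x65 x3=0x04 x4=0x65 x5=0x54  N=0 Z=0
after  1: x0=0x00 x1=0x04 x2=0x65 x3=0x04 x4=0x65 x5=0x54  N=0 Z=1
after  2: x0=0x00 x1=0x04 x2=0x65 x3=0x04 x4=0x65 x5=0x54  N=0 Z=0
after  3: x0=0x00 x1=0x04 x2=0x65 x3=0x04 x4=0x65 x5=0x54  N=0 Z=0
after  4: x0=0x00 x1=0x04 x2=0x69 x3=0x04 x4=0x65 x5=0x54  N=0 Z=0
after  5: x0=0x00 x1=0xce x2=0x69 x3=0x04 x4=0x65 x5=0x54  N=1 Z=0
-- IRQ taken; context saved, return-PC = 6 --

FLAGS = (N=1, Z=0)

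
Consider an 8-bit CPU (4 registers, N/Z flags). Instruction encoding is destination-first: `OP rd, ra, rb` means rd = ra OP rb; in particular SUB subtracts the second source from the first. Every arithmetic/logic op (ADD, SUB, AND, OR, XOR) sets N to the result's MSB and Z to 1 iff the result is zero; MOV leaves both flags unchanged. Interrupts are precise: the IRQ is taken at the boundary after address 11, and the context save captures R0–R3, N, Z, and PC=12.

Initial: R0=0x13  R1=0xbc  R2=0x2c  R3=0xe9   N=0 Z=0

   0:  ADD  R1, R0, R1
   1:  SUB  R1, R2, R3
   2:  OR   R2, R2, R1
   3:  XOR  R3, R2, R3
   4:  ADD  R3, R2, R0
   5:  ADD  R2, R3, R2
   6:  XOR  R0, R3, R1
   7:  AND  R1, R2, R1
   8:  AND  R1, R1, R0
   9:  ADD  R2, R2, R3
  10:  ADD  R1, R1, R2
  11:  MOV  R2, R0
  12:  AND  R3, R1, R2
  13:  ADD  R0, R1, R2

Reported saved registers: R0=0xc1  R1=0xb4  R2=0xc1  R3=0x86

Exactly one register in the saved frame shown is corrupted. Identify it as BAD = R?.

after  0: R0=0x13 R1=0xcf R2=0x2c R3=0xe9  N=1 Z=0
after  1: R0=0x13 R1=0x43 R2=0x2c R3=0xe9  N=0 Z=0
after  2: R0=0x13 R1=0x43 R2=0x6f R3=0xe9  N=0 Z=0
after  3: R0=0x13 R1=0x43 R2=0x6f R3=0x86  N=1 Z=0
after  4: R0=0x13 R1=0x43 R2=0x6f R3=0x82  N=1 Z=0
after  5: R0=0x13 R1=0x43 R2=0xf1 R3=0x82  N=1 Z=0
after  6: R0=0xc1 R1=0x43 R2=0xf1 R3=0x82  N=1 Z=0
after  7: R0=0xc1 R1=0x41 R2=0xf1 R3=0x82  N=0 Z=0
after  8: R0=0xc1 R1=0x41 R2=0xf1 R3=0x82  N=0 Z=0
after  9: R0=0xc1 R1=0x41 R2=0x73 R3=0x82  N=0 Z=0
after 10: R0=0xc1 R1=0xb4 R2=0x73 R3=0x82  N=1 Z=0
after 11: R0=0xc1 R1=0xb4 R2=0xc1 R3=0x82  N=1 Z=0
-- IRQ taken; context saved, return-PC = 12 --
mismatch: R3: reported 0x86 vs actual 0x82

BAD = R3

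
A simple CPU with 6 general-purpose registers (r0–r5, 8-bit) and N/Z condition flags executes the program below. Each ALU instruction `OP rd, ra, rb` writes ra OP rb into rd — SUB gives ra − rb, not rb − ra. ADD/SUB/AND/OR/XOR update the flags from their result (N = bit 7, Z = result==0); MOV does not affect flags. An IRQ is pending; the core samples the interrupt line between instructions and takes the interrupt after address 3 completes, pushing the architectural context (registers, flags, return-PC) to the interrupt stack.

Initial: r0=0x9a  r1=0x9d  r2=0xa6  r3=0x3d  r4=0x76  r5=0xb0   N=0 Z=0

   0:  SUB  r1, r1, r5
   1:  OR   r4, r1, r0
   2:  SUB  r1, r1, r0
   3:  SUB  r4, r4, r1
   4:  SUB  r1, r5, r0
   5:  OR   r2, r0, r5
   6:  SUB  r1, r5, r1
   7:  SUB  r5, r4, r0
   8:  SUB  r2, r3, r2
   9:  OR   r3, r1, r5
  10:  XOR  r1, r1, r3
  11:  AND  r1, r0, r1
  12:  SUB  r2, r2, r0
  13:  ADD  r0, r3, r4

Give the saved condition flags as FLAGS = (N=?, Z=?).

after  0: r0=0x9a r1=0xed r2=0xa6 r3=0x3d r4=0x76 r5=0xb0  N=1 Z=0
after  1: r0=0x9a r1=0xed r2=0xa6 r3=0x3d r4=0xff r5=0xb0  N=1 Z=0
after  2: r0=0x9a r1=0x53 r2=0xa6 r3=0x3d r4=0xff r5=0xb0  N=0 Z=0
after  3: r0=0x9a r1=0x53 r2=0xa6 r3=0x3d r4=0xac r5=0xb0  N=1 Z=0
-- IRQ taken; context saved, return-PC = 4 --

FLAGS = (N=1, Z=0)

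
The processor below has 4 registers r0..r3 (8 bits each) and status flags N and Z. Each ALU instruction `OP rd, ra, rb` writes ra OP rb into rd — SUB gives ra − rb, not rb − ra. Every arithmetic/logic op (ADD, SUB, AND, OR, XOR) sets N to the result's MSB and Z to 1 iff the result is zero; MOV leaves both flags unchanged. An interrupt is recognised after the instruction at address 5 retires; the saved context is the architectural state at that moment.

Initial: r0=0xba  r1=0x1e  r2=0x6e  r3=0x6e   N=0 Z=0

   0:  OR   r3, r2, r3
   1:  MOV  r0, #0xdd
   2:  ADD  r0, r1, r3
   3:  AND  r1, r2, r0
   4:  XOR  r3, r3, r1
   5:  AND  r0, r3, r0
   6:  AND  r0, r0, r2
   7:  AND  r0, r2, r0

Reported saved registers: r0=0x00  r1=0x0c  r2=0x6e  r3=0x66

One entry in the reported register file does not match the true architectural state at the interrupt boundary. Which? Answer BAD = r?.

after  0: r0=0xba r1=0x1e r2=0x6e r3=0x6e  N=0 Z=0
after  1: r0=0xdd r1=0x1e r2=0x6e r3=0x6e  N=0 Z=0
after  2: r0=0x8c r1=0x1e r2=0x6e r3=0x6e  N=1 Z=0
after  3: r0=0x8c r1=0x0c r2=0x6e r3=0x6e  N=0 Z=0
after  4: r0=0x8c r1=0x0c r2=0x6e r3=0x62  N=0 Z=0
after  5: r0=0x00 r1=0x0c r2=0x6e r3=0x62  N=0 Z=1
-- IRQ taken; context saved, return-PC = 6 --
mismatch: r3: reported 0x66 vs actual 0x62

BAD = r3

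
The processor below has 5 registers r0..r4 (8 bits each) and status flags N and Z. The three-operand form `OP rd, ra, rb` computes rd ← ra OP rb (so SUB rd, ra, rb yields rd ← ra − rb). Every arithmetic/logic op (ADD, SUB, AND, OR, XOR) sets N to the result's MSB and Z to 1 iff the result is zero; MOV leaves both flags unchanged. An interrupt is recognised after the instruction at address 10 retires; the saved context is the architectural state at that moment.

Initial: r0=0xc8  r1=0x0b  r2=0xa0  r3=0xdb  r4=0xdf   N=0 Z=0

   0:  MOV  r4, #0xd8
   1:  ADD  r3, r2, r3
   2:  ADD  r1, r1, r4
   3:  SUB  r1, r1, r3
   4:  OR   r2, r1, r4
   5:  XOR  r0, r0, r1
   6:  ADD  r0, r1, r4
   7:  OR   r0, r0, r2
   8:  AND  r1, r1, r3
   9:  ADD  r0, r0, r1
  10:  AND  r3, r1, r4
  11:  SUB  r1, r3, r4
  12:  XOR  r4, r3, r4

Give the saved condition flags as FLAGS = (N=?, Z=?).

FLAGS = (N=0, Z=0)

after  0: r0=0xc8 r1=0x0b r2=0xa0 r3=0xdb r4=0xd8  N=0 Z=0
after  1: r0=0xc8 r1=0x0b r2=0xa0 r3=0x7b r4=0xd8  N=0 Z=0
after  2: r0=0xc8 r1=0xe3 r2=0xa0 r3=0x7b r4=0xd8  N=1 Z=0
after  3: r0=0xc8 r1=0x68 r2=0xa0 r3=0x7b r4=0xd8  N=0 Z=0
after  4: r0=0xc8 r1=0x68 r2=0xf8 r3=0x7b r4=0xd8  N=1 Z=0
after  5: r0=0xa0 r1=0x68 r2=0xf8 r3=0x7b r4=0xd8  N=1 Z=0
after  6: r0=0x40 r1=0x68 r2=0xf8 r3=0x7b r4=0xd8  N=0 Z=0
after  7: r0=0xf8 r1=0x68 r2=0xf8 r3=0x7b r4=0xd8  N=1 Z=0
after  8: r0=0xf8 r1=0x68 r2=0xf8 r3=0x7b r4=0xd8  N=0 Z=0
after  9: r0=0x60 r1=0x68 r2=0xf8 r3=0x7b r4=0xd8  N=0 Z=0
after 10: r0=0x60 r1=0x68 r2=0xf8 r3=0x48 r4=0xd8  N=0 Z=0
-- IRQ taken; context saved, return-PC = 11 --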